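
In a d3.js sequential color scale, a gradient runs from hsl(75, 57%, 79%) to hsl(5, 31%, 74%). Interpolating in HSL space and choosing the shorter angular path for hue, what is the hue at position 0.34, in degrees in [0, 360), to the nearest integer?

Hue arc: Δh = 5 − 75 = -70° (|Δh| ≤ 180, already the shorter path).
H = 75 + 0.34 × (-70) = 51.2 → 51°

51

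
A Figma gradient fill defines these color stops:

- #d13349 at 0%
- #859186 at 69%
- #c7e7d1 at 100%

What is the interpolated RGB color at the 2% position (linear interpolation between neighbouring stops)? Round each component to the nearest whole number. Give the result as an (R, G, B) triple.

2% lies between the 0% and 69% stops, so the local fraction is t = (2 − 0)/(69 − 0) = 2/69 ≈ 0.029.
#d13349 → (209, 51, 73); #859186 → (133, 145, 134).
R = 209 + 0.029 × (133 − 209) = 206.796 → 207
G = 51 + 0.029 × (145 − 51) = 53.726 → 54
B = 73 + 0.029 × (134 − 73) = 74.769 → 75

(207, 54, 75)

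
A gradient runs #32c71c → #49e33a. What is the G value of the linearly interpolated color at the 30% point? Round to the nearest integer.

207

G₁ = 199 (from #32c71c), G₂ = 227 (from #49e33a).
G = 199 + 0.3 × (227 − 199) = 207.4 → 207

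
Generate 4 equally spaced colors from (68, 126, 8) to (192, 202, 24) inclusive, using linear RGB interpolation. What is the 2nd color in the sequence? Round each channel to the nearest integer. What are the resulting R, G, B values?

With 4 swatches and endpoints inclusive, swatch 2 sits at t = (2 − 1)/(4 − 1) = 1/3 ≈ 0.3333.
R = 68 + 0.3333 × (192 − 68) = 109.329 → 109
G = 126 + 0.3333 × (202 − 126) = 151.331 → 151
B = 8 + 0.3333 × (24 − 8) = 13.333 → 13

(109, 151, 13)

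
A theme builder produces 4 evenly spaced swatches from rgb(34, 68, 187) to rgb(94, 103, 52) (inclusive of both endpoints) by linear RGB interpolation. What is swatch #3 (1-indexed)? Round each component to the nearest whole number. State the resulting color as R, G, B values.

(74, 91, 97)

With 4 swatches and endpoints inclusive, swatch 3 sits at t = (3 − 1)/(4 − 1) = 2/3 ≈ 0.6667.
R = 34 + 0.6667 × (94 − 34) = 74.002 → 74
G = 68 + 0.6667 × (103 − 68) = 91.334 → 91
B = 187 + 0.6667 × (52 − 187) = 96.996 → 97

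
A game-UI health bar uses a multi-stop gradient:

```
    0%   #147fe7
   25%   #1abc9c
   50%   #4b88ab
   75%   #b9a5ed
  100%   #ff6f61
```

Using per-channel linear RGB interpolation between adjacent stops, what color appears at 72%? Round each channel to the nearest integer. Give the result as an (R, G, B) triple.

(172, 162, 229)

72% lies between the 50% and 75% stops, so the local fraction is t = (72 − 50)/(75 − 50) = 22/25 ≈ 0.88.
#4b88ab → (75, 136, 171); #b9a5ed → (185, 165, 237).
R = 75 + 0.88 × (185 − 75) = 171.8 → 172
G = 136 + 0.88 × (165 − 136) = 161.52 → 162
B = 171 + 0.88 × (237 − 171) = 229.08 → 229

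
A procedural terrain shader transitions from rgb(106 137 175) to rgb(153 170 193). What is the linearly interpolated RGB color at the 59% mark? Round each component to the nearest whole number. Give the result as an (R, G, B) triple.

59% corresponds to t = 0.59.
R = 106 + 0.59 × (153 − 106) = 106 + 0.59 × 47 = 133.73 → 134
G = 137 + 0.59 × (170 − 137) = 137 + 0.59 × 33 = 156.47 → 156
B = 175 + 0.59 × (193 − 175) = 175 + 0.59 × 18 = 185.62 → 186

(134, 156, 186)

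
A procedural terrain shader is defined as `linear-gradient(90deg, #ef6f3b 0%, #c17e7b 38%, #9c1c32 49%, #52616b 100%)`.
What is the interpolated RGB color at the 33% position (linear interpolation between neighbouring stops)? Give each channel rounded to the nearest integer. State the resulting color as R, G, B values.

33% lies between the 0% and 38% stops, so the local fraction is t = (33 − 0)/(38 − 0) = 33/38 ≈ 0.8684.
#ef6f3b → (239, 111, 59); #c17e7b → (193, 126, 123).
R = 239 + 0.8684 × (193 − 239) = 199.054 → 199
G = 111 + 0.8684 × (126 − 111) = 124.026 → 124
B = 59 + 0.8684 × (123 − 59) = 114.578 → 115

(199, 124, 115)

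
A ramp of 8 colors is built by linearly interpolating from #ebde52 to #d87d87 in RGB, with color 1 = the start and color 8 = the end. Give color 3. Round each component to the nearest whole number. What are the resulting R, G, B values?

(230, 194, 97)

With 8 swatches and endpoints inclusive, swatch 3 sits at t = (3 − 1)/(8 − 1) = 2/7 ≈ 0.2857.
#ebde52 → (235, 222, 82); #d87d87 → (216, 125, 135).
R = 235 + 0.2857 × (216 − 235) = 229.572 → 230
G = 222 + 0.2857 × (125 − 222) = 194.287 → 194
B = 82 + 0.2857 × (135 − 82) = 97.142 → 97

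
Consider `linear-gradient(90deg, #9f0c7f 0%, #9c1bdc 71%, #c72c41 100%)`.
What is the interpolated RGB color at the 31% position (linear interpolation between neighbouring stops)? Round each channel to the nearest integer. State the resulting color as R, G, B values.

31% lies between the 0% and 71% stops, so the local fraction is t = (31 − 0)/(71 − 0) = 31/71 ≈ 0.4366.
#9f0c7f → (159, 12, 127); #9c1bdc → (156, 27, 220).
R = 159 + 0.4366 × (156 − 159) = 157.69 → 158
G = 12 + 0.4366 × (27 − 12) = 18.549 → 19
B = 127 + 0.4366 × (220 − 127) = 167.604 → 168

(158, 19, 168)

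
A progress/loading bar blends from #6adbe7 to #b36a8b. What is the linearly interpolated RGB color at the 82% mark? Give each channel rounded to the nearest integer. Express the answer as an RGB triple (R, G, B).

(166, 126, 156)

#6adbe7 → (106, 219, 231); #b36a8b → (179, 106, 139).
82% corresponds to t = 0.82.
R = 106 + 0.82 × (179 − 106) = 106 + 0.82 × 73 = 165.86 → 166
G = 219 + 0.82 × (106 − 219) = 219 + 0.82 × -113 = 126.34 → 126
B = 231 + 0.82 × (139 − 231) = 231 + 0.82 × -92 = 155.56 → 156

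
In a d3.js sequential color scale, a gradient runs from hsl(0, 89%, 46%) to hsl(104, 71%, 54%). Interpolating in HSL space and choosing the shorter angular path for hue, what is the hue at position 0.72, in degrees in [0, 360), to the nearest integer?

75

Hue arc: Δh = 104 − 0 = 104° (|Δh| ≤ 180, already the shorter path).
H = 0 + 0.72 × (104) = 74.88 → 75°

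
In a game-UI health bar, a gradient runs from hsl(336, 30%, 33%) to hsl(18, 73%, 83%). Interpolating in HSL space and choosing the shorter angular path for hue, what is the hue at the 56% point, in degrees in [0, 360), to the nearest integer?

0

Hue: 18 − 336 = -318°, but |-318| > 180 so the shorter arc goes the other way: Δh = -318 + 360 = 42°.
H = 336 + 0.56 × (42) = 359.52 → 360 → 360 mod 360 = 0°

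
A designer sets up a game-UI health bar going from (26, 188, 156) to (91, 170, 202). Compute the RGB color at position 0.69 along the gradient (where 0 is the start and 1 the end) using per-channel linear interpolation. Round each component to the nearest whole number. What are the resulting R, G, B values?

R = 26 + 0.69 × (91 − 26) = 26 + 0.69 × 65 = 70.85 → 71
G = 188 + 0.69 × (170 − 188) = 188 + 0.69 × -18 = 175.58 → 176
B = 156 + 0.69 × (202 − 156) = 156 + 0.69 × 46 = 187.74 → 188

(71, 176, 188)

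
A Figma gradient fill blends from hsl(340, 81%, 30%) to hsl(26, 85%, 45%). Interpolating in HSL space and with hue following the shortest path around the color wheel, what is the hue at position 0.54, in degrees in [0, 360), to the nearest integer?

5

Hue: 26 − 340 = -314°, but |-314| > 180 so the shorter arc goes the other way: Δh = -314 + 360 = 46°.
H = 340 + 0.54 × (46) = 364.84 → 365 → 365 mod 360 = 5°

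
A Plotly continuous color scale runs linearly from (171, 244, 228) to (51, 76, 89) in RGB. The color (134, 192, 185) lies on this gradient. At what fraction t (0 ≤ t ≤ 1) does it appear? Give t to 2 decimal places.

0.31

Invert the lerp on the G channel (largest span, 168): t = (192 − 244) / (76 − 244) = -52/-168 = 0.30952.
Check on R: (134 − 171)/(51 − 171) = 0.3083 ✓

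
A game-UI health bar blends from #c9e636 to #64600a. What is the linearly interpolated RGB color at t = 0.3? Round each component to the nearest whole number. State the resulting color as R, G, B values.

#c9e636 → (201, 230, 54); #64600a → (100, 96, 10).
R = 201 + 0.3 × (100 − 201) = 201 + 0.3 × -101 = 170.7 → 171
G = 230 + 0.3 × (96 − 230) = 230 + 0.3 × -134 = 189.8 → 190
B = 54 + 0.3 × (10 − 54) = 54 + 0.3 × -44 = 40.8 → 41

(171, 190, 41)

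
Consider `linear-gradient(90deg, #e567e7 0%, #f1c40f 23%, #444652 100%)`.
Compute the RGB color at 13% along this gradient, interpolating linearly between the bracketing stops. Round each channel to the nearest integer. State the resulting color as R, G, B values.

13% lies between the 0% and 23% stops, so the local fraction is t = (13 − 0)/(23 − 0) = 13/23 ≈ 0.5652.
#e567e7 → (229, 103, 231); #f1c40f → (241, 196, 15).
R = 229 + 0.5652 × (241 − 229) = 235.782 → 236
G = 103 + 0.5652 × (196 − 103) = 155.564 → 156
B = 231 + 0.5652 × (15 − 231) = 108.917 → 109

(236, 156, 109)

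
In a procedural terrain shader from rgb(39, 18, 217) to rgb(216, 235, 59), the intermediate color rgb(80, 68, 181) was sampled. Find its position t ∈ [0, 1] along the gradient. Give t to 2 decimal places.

Invert the lerp on the G channel (largest span, 217): t = (68 − 18) / (235 − 18) = 50/217 = 0.23041.
Check on R: (80 − 39)/(216 − 39) = 0.2316 ✓

0.23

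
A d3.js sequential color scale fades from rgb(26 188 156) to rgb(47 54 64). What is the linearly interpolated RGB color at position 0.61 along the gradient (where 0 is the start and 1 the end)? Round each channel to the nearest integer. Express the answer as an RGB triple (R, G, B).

(39, 106, 100)

R = 26 + 0.61 × (47 − 26) = 26 + 0.61 × 21 = 38.81 → 39
G = 188 + 0.61 × (54 − 188) = 188 + 0.61 × -134 = 106.26 → 106
B = 156 + 0.61 × (64 − 156) = 156 + 0.61 × -92 = 99.88 → 100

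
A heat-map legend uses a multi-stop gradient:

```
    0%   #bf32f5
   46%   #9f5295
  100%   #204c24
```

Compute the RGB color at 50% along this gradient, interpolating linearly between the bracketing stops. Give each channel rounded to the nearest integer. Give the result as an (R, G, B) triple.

50% lies between the 46% and 100% stops, so the local fraction is t = (50 − 46)/(100 − 46) = 4/54 ≈ 0.0741.
#9f5295 → (159, 82, 149); #204c24 → (32, 76, 36).
R = 159 + 0.0741 × (32 − 159) = 149.589 → 150
G = 82 + 0.0741 × (76 − 82) = 81.555 → 82
B = 149 + 0.0741 × (36 − 149) = 140.627 → 141

(150, 82, 141)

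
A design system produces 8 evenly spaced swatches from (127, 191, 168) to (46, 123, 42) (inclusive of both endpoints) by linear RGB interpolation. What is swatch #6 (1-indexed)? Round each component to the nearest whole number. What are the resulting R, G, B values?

With 8 swatches and endpoints inclusive, swatch 6 sits at t = (6 − 1)/(8 − 1) = 5/7 ≈ 0.7143.
R = 127 + 0.7143 × (46 − 127) = 69.142 → 69
G = 191 + 0.7143 × (123 − 191) = 142.428 → 142
B = 168 + 0.7143 × (42 − 168) = 77.998 → 78

(69, 142, 78)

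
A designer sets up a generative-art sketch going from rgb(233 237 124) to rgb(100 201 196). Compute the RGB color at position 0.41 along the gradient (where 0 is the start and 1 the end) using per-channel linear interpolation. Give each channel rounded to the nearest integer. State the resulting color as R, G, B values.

R = 233 + 0.41 × (100 − 233) = 233 + 0.41 × -133 = 178.47 → 178
G = 237 + 0.41 × (201 − 237) = 237 + 0.41 × -36 = 222.24 → 222
B = 124 + 0.41 × (196 − 124) = 124 + 0.41 × 72 = 153.52 → 154

(178, 222, 154)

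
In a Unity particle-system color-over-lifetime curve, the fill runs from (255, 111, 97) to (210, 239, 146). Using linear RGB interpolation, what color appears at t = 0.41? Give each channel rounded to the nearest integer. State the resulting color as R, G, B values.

(237, 163, 117)

R = 255 + 0.41 × (210 − 255) = 255 + 0.41 × -45 = 236.55 → 237
G = 111 + 0.41 × (239 − 111) = 111 + 0.41 × 128 = 163.48 → 163
B = 97 + 0.41 × (146 − 97) = 97 + 0.41 × 49 = 117.09 → 117
So the blended color is (237, 163, 117), about #eda375.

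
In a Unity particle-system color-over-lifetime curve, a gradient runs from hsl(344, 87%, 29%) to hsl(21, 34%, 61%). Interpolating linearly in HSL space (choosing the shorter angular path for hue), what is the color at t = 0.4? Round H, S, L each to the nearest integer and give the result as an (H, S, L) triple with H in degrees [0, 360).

Hue: 21 − 344 = -323°, but |-323| > 180 so the shorter arc goes the other way: Δh = -323 + 360 = 37°.
H = 344 + 0.4 × (37) = 358.8 → 359°
S = 87 + 0.4 × (34 − 87) = 65.8 → 66%
L = 29 + 0.4 × (61 − 29) = 41.8 → 42%

(359, 66, 42)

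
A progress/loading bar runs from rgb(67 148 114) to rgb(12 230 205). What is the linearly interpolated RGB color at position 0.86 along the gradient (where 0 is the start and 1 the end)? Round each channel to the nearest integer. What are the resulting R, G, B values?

R = 67 + 0.86 × (12 − 67) = 67 + 0.86 × -55 = 19.7 → 20
G = 148 + 0.86 × (230 − 148) = 148 + 0.86 × 82 = 218.52 → 219
B = 114 + 0.86 × (205 − 114) = 114 + 0.86 × 91 = 192.26 → 192
So the blended color is (20, 219, 192), about #14dbc0.

(20, 219, 192)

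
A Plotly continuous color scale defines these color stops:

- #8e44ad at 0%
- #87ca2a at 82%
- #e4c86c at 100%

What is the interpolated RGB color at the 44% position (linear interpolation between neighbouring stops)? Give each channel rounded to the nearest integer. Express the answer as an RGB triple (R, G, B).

44% lies between the 0% and 82% stops, so the local fraction is t = (44 − 0)/(82 − 0) = 44/82 ≈ 0.5366.
#8e44ad → (142, 68, 173); #87ca2a → (135, 202, 42).
R = 142 + 0.5366 × (135 − 142) = 138.244 → 138
G = 68 + 0.5366 × (202 − 68) = 139.904 → 140
B = 173 + 0.5366 × (42 − 173) = 102.705 → 103

(138, 140, 103)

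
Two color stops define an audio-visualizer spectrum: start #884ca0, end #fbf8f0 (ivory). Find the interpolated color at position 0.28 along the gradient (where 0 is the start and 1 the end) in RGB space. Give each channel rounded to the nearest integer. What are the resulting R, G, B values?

#884ca0 → (136, 76, 160); #fbf8f0 → (251, 248, 240).
R = 136 + 0.28 × (251 − 136) = 136 + 0.28 × 115 = 168.2 → 168
G = 76 + 0.28 × (248 − 76) = 76 + 0.28 × 172 = 124.16 → 124
B = 160 + 0.28 × (240 − 160) = 160 + 0.28 × 80 = 182.4 → 182

(168, 124, 182)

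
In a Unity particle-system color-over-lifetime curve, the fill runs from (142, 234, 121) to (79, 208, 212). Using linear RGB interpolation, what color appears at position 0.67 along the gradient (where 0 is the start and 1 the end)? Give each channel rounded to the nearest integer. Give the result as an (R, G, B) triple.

(100, 217, 182)

R = 142 + 0.67 × (79 − 142) = 142 + 0.67 × -63 = 99.79 → 100
G = 234 + 0.67 × (208 − 234) = 234 + 0.67 × -26 = 216.58 → 217
B = 121 + 0.67 × (212 − 121) = 121 + 0.67 × 91 = 181.97 → 182
So the blended color is (100, 217, 182), about #64d9b6.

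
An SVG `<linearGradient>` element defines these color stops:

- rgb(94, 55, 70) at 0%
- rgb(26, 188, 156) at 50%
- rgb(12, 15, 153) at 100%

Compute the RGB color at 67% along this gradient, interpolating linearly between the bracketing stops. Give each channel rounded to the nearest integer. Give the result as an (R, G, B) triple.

67% lies between the 50% and 100% stops, so the local fraction is t = (67 − 50)/(100 − 50) = 17/50 ≈ 0.34.
R = 26 + 0.34 × (12 − 26) = 21.24 → 21
G = 188 + 0.34 × (15 − 188) = 129.18 → 129
B = 156 + 0.34 × (153 − 156) = 154.98 → 155

(21, 129, 155)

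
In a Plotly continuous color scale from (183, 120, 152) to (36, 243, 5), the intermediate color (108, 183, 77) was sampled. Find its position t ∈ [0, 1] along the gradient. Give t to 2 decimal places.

0.51

Invert the lerp on the R channel (largest span, 147): t = (108 − 183) / (36 − 183) = -75/-147 = 0.5102.
Check on G: (183 − 120)/(243 − 120) = 0.5122 ✓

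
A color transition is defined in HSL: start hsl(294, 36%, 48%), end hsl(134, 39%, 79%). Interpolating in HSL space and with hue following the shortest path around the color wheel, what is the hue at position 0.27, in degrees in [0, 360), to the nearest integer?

251

Hue arc: Δh = 134 − 294 = -160° (|Δh| ≤ 180, already the shorter path).
H = 294 + 0.27 × (-160) = 250.8 → 251°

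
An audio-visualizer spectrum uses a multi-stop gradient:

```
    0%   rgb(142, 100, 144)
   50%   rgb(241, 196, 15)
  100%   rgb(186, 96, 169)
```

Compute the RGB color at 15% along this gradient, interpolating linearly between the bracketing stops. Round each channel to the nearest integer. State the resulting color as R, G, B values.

(172, 129, 105)

15% lies between the 0% and 50% stops, so the local fraction is t = (15 − 0)/(50 − 0) = 15/50 ≈ 0.3.
R = 142 + 0.3 × (241 − 142) = 171.7 → 172
G = 100 + 0.3 × (196 − 100) = 128.8 → 129
B = 144 + 0.3 × (15 − 144) = 105.3 → 105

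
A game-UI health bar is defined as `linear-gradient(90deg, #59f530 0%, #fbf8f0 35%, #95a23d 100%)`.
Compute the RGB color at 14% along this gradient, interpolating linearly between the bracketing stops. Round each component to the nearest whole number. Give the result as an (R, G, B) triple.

(154, 246, 125)

14% lies between the 0% and 35% stops, so the local fraction is t = (14 − 0)/(35 − 0) = 14/35 ≈ 0.4.
#59f530 → (89, 245, 48); #fbf8f0 → (251, 248, 240).
R = 89 + 0.4 × (251 − 89) = 153.8 → 154
G = 245 + 0.4 × (248 − 245) = 246.2 → 246
B = 48 + 0.4 × (240 − 48) = 124.8 → 125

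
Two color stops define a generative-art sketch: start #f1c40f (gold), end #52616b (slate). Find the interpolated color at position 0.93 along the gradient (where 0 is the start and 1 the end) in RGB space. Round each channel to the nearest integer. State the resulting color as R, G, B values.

#f1c40f → (241, 196, 15); #52616b → (82, 97, 107).
R = 241 + 0.93 × (82 − 241) = 241 + 0.93 × -159 = 93.13 → 93
G = 196 + 0.93 × (97 − 196) = 196 + 0.93 × -99 = 103.93 → 104
B = 15 + 0.93 × (107 − 15) = 15 + 0.93 × 92 = 100.56 → 101

(93, 104, 101)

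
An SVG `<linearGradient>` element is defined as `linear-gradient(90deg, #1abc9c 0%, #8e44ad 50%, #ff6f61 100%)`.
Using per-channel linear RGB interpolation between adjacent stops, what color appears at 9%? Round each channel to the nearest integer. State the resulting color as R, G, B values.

9% lies between the 0% and 50% stops, so the local fraction is t = (9 − 0)/(50 − 0) = 9/50 ≈ 0.18.
#1abc9c → (26, 188, 156); #8e44ad → (142, 68, 173).
R = 26 + 0.18 × (142 − 26) = 46.88 → 47
G = 188 + 0.18 × (68 − 188) = 166.4 → 166
B = 156 + 0.18 × (173 − 156) = 159.06 → 159

(47, 166, 159)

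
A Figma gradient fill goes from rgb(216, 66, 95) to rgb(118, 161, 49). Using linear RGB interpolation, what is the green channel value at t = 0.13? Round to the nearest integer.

G = 66 + 0.13 × (161 − 66) = 78.35 → 78

78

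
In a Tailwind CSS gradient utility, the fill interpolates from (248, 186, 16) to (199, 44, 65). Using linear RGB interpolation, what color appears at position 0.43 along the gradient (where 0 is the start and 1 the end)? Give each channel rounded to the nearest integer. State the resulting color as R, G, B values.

(227, 125, 37)

R = 248 + 0.43 × (199 − 248) = 248 + 0.43 × -49 = 226.93 → 227
G = 186 + 0.43 × (44 − 186) = 186 + 0.43 × -142 = 124.94 → 125
B = 16 + 0.43 × (65 − 16) = 16 + 0.43 × 49 = 37.07 → 37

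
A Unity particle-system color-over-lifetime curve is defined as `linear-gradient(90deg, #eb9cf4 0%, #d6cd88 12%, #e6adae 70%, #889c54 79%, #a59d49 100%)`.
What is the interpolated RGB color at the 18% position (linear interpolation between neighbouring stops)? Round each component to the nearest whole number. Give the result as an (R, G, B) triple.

(216, 202, 140)

18% lies between the 12% and 70% stops, so the local fraction is t = (18 − 12)/(70 − 12) = 6/58 ≈ 0.1034.
#d6cd88 → (214, 205, 136); #e6adae → (230, 173, 174).
R = 214 + 0.1034 × (230 − 214) = 215.654 → 216
G = 205 + 0.1034 × (173 − 205) = 201.691 → 202
B = 136 + 0.1034 × (174 − 136) = 139.929 → 140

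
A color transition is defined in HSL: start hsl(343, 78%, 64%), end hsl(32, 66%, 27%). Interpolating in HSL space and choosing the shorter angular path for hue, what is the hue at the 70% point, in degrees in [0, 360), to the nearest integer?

Hue: 32 − 343 = -311°, but |-311| > 180 so the shorter arc goes the other way: Δh = -311 + 360 = 49°.
H = 343 + 0.7 × (49) = 377.3 → 377 → 377 mod 360 = 17°

17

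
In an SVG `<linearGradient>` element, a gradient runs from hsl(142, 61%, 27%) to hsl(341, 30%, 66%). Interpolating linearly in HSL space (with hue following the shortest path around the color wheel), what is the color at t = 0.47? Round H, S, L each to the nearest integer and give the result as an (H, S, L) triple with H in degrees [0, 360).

Hue: 341 − 142 = 199°, but |199| > 180 so the shorter arc goes the other way: Δh = 199 − 360 = -161°.
H = 142 + 0.47 × (-161) = 66.33 → 66°
S = 61 + 0.47 × (30 − 61) = 46.43 → 46%
L = 27 + 0.47 × (66 − 27) = 45.33 → 45%

(66, 46, 45)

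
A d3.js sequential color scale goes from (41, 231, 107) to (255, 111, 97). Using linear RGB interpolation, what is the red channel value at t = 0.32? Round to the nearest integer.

R = 41 + 0.32 × (255 − 41) = 109.48 → 109

109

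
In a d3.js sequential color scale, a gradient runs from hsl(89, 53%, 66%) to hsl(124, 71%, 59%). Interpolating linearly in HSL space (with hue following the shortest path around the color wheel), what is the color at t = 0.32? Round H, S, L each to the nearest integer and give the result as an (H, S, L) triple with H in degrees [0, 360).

(100, 59, 64)

Hue arc: Δh = 124 − 89 = 35° (|Δh| ≤ 180, already the shorter path).
H = 89 + 0.32 × (35) = 100.2 → 100°
S = 53 + 0.32 × (71 − 53) = 58.76 → 59%
L = 66 + 0.32 × (59 − 66) = 63.76 → 64%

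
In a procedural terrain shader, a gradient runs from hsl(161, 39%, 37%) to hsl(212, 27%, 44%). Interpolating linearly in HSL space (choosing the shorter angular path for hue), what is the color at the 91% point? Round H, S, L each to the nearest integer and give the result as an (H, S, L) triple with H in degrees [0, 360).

(207, 28, 43)

Hue arc: Δh = 212 − 161 = 51° (|Δh| ≤ 180, already the shorter path).
H = 161 + 0.91 × (51) = 207.41 → 207°
S = 39 + 0.91 × (27 − 39) = 28.08 → 28%
L = 37 + 0.91 × (44 − 37) = 43.37 → 43%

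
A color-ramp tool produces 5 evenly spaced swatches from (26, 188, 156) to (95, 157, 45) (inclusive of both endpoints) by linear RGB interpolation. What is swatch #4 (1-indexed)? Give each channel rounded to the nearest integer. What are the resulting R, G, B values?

(78, 165, 73)

With 5 swatches and endpoints inclusive, swatch 4 sits at t = (4 − 1)/(5 − 1) = 3/4 ≈ 0.75.
R = 26 + 0.75 × (95 − 26) = 77.75 → 78
G = 188 + 0.75 × (157 − 188) = 164.75 → 165
B = 156 + 0.75 × (45 − 156) = 72.75 → 73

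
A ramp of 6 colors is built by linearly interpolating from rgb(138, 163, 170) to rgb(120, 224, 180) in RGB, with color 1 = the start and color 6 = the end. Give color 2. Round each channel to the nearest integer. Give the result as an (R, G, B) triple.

With 6 swatches and endpoints inclusive, swatch 2 sits at t = (2 − 1)/(6 − 1) = 1/5 ≈ 0.2.
R = 138 + 0.2 × (120 − 138) = 134.4 → 134
G = 163 + 0.2 × (224 − 163) = 175.2 → 175
B = 170 + 0.2 × (180 − 170) = 172 → 172

(134, 175, 172)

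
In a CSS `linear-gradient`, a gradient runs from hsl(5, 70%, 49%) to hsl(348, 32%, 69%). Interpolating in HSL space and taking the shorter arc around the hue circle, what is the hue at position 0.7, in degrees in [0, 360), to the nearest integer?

Hue: 348 − 5 = 343°, but |343| > 180 so the shorter arc goes the other way: Δh = 343 − 360 = -17°.
H = 5 + 0.7 × (-17) = -6.9 → -7 → -7 mod 360 = 353°

353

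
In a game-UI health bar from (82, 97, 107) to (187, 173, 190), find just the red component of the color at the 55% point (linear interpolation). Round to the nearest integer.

140

R = 82 + 0.55 × (187 − 82) = 139.75 → 140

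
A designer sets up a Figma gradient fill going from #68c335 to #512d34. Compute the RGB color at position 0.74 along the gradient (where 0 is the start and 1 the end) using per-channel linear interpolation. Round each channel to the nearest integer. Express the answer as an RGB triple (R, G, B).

(87, 84, 52)

#68c335 → (104, 195, 53); #512d34 → (81, 45, 52).
R = 104 + 0.74 × (81 − 104) = 104 + 0.74 × -23 = 86.98 → 87
G = 195 + 0.74 × (45 − 195) = 195 + 0.74 × -150 = 84 → 84
B = 53 + 0.74 × (52 − 53) = 53 + 0.74 × -1 = 52.26 → 52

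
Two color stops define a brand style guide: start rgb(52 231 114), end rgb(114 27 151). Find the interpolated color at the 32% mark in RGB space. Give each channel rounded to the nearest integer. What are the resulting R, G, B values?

32% corresponds to t = 0.32.
R = 52 + 0.32 × (114 − 52) = 52 + 0.32 × 62 = 71.84 → 72
G = 231 + 0.32 × (27 − 231) = 231 + 0.32 × -204 = 165.72 → 166
B = 114 + 0.32 × (151 − 114) = 114 + 0.32 × 37 = 125.84 → 126

(72, 166, 126)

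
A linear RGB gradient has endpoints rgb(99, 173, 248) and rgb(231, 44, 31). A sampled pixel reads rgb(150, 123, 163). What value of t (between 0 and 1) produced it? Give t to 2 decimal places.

0.39

Invert the lerp on the B channel (largest span, 217): t = (163 − 248) / (31 − 248) = -85/-217 = 0.39171.
Check on R: (150 − 99)/(231 − 99) = 0.3864 ✓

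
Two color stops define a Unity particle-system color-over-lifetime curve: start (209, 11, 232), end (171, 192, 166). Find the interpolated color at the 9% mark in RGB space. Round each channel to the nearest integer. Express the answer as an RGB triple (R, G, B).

9% corresponds to t = 0.09.
R = 209 + 0.09 × (171 − 209) = 209 + 0.09 × -38 = 205.58 → 206
G = 11 + 0.09 × (192 − 11) = 11 + 0.09 × 181 = 27.29 → 27
B = 232 + 0.09 × (166 − 232) = 232 + 0.09 × -66 = 226.06 → 226

(206, 27, 226)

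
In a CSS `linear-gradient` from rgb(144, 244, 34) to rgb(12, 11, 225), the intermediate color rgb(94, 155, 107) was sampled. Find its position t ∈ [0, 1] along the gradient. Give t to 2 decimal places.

0.38

Invert the lerp on the G channel (largest span, 233): t = (155 − 244) / (11 − 244) = -89/-233 = 0.38197.
Check on R: (94 − 144)/(12 − 144) = 0.3788 ✓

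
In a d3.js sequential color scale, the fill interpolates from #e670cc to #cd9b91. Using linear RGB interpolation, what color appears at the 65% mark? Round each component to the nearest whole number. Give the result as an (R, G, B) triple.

(214, 140, 166)

#e670cc → (230, 112, 204); #cd9b91 → (205, 155, 145).
65% corresponds to t = 0.65.
R = 230 + 0.65 × (205 − 230) = 230 + 0.65 × -25 = 213.75 → 214
G = 112 + 0.65 × (155 − 112) = 112 + 0.65 × 43 = 139.95 → 140
B = 204 + 0.65 × (145 − 204) = 204 + 0.65 × -59 = 165.65 → 166
So the blended color is (214, 140, 166), about #d68ca6.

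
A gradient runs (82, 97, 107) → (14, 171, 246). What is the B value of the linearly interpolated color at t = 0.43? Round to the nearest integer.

167

B = 107 + 0.43 × (246 − 107) = 166.77 → 167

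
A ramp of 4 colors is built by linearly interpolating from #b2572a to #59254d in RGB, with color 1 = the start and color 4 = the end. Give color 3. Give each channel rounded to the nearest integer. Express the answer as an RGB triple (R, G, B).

(119, 54, 65)

With 4 swatches and endpoints inclusive, swatch 3 sits at t = (3 − 1)/(4 − 1) = 2/3 ≈ 0.6667.
#b2572a → (178, 87, 42); #59254d → (89, 37, 77).
R = 178 + 0.6667 × (89 − 178) = 118.664 → 119
G = 87 + 0.6667 × (37 − 87) = 53.665 → 54
B = 42 + 0.6667 × (77 − 42) = 65.334 → 65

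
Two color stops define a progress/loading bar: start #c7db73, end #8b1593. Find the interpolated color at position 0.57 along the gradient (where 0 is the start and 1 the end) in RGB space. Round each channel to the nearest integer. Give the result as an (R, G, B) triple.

#c7db73 → (199, 219, 115); #8b1593 → (139, 21, 147).
R = 199 + 0.57 × (139 − 199) = 199 + 0.57 × -60 = 164.8 → 165
G = 219 + 0.57 × (21 − 219) = 219 + 0.57 × -198 = 106.14 → 106
B = 115 + 0.57 × (147 − 115) = 115 + 0.57 × 32 = 133.24 → 133
So the blended color is (165, 106, 133), about #a56a85.

(165, 106, 133)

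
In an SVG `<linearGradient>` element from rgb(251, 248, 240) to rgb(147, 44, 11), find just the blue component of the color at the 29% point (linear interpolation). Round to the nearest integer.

174

B = 240 + 0.29 × (11 − 240) = 173.59 → 174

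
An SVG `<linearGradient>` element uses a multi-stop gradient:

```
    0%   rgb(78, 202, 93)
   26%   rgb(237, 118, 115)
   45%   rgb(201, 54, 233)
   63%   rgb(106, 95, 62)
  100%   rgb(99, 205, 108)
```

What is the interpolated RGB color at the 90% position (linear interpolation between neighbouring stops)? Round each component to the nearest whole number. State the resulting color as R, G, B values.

(101, 175, 96)

90% lies between the 63% and 100% stops, so the local fraction is t = (90 − 63)/(100 − 63) = 27/37 ≈ 0.7297.
R = 106 + 0.7297 × (99 − 106) = 100.892 → 101
G = 95 + 0.7297 × (205 − 95) = 175.267 → 175
B = 62 + 0.7297 × (108 − 62) = 95.566 → 96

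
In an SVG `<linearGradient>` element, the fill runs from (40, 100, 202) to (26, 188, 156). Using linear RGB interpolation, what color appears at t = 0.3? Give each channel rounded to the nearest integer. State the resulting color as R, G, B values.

R = 40 + 0.3 × (26 − 40) = 40 + 0.3 × -14 = 35.8 → 36
G = 100 + 0.3 × (188 − 100) = 100 + 0.3 × 88 = 126.4 → 126
B = 202 + 0.3 × (156 − 202) = 202 + 0.3 × -46 = 188.2 → 188
So the blended color is (36, 126, 188), about #247ebc.

(36, 126, 188)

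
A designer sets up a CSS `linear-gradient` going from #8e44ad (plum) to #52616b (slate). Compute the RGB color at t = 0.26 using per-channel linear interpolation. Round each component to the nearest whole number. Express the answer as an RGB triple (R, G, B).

#8e44ad → (142, 68, 173); #52616b → (82, 97, 107).
R = 142 + 0.26 × (82 − 142) = 142 + 0.26 × -60 = 126.4 → 126
G = 68 + 0.26 × (97 − 68) = 68 + 0.26 × 29 = 75.54 → 76
B = 173 + 0.26 × (107 − 173) = 173 + 0.26 × -66 = 155.84 → 156

(126, 76, 156)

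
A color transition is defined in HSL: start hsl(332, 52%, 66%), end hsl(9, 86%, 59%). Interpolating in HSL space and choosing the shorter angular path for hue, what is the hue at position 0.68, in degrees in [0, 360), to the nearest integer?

Hue: 9 − 332 = -323°, but |-323| > 180 so the shorter arc goes the other way: Δh = -323 + 360 = 37°.
H = 332 + 0.68 × (37) = 357.16 → 357°

357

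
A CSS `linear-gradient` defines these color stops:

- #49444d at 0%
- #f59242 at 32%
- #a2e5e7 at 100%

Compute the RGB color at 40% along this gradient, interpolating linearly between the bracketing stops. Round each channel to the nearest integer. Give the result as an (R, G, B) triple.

(235, 156, 85)

40% lies between the 32% and 100% stops, so the local fraction is t = (40 − 32)/(100 − 32) = 8/68 ≈ 0.1176.
#f59242 → (245, 146, 66); #a2e5e7 → (162, 229, 231).
R = 245 + 0.1176 × (162 − 245) = 235.239 → 235
G = 146 + 0.1176 × (229 − 146) = 155.761 → 156
B = 66 + 0.1176 × (231 − 66) = 85.404 → 85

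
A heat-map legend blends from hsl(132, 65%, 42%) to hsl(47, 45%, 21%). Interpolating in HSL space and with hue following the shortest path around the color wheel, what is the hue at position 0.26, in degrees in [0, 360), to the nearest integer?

110

Hue arc: Δh = 47 − 132 = -85° (|Δh| ≤ 180, already the shorter path).
H = 132 + 0.26 × (-85) = 109.9 → 110°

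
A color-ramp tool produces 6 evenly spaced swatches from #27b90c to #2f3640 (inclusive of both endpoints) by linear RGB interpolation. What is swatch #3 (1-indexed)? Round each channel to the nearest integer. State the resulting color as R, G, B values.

With 6 swatches and endpoints inclusive, swatch 3 sits at t = (3 − 1)/(6 − 1) = 2/5 ≈ 0.4.
#27b90c → (39, 185, 12); #2f3640 → (47, 54, 64).
R = 39 + 0.4 × (47 − 39) = 42.2 → 42
G = 185 + 0.4 × (54 − 185) = 132.6 → 133
B = 12 + 0.4 × (64 − 12) = 32.8 → 33

(42, 133, 33)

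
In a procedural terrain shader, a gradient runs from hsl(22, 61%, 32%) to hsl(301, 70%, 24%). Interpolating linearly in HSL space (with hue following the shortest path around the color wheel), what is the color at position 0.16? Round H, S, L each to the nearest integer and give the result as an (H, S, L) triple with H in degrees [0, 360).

Hue: 301 − 22 = 279°, but |279| > 180 so the shorter arc goes the other way: Δh = 279 − 360 = -81°.
H = 22 + 0.16 × (-81) = 9.04 → 9°
S = 61 + 0.16 × (70 − 61) = 62.44 → 62%
L = 32 + 0.16 × (24 − 32) = 30.72 → 31%

(9, 62, 31)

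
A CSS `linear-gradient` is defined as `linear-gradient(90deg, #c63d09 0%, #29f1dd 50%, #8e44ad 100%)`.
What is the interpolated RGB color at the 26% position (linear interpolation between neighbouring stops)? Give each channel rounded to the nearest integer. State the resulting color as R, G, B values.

(116, 155, 119)

26% lies between the 0% and 50% stops, so the local fraction is t = (26 − 0)/(50 − 0) = 26/50 ≈ 0.52.
#c63d09 → (198, 61, 9); #29f1dd → (41, 241, 221).
R = 198 + 0.52 × (41 − 198) = 116.36 → 116
G = 61 + 0.52 × (241 − 61) = 154.6 → 155
B = 9 + 0.52 × (221 − 9) = 119.24 → 119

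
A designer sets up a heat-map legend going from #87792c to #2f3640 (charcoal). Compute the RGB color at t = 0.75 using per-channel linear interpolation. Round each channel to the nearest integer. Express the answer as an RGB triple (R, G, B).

#87792c → (135, 121, 44); #2f3640 → (47, 54, 64).
R = 135 + 0.75 × (47 − 135) = 135 + 0.75 × -88 = 69 → 69
G = 121 + 0.75 × (54 − 121) = 121 + 0.75 × -67 = 70.75 → 71
B = 44 + 0.75 × (64 − 44) = 44 + 0.75 × 20 = 59 → 59
So the blended color is (69, 71, 59), about #45473b.

(69, 71, 59)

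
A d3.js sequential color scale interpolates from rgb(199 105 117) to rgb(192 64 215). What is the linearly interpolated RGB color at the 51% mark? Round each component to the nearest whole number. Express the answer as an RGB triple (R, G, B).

51% corresponds to t = 0.51.
R = 199 + 0.51 × (192 − 199) = 199 + 0.51 × -7 = 195.43 → 195
G = 105 + 0.51 × (64 − 105) = 105 + 0.51 × -41 = 84.09 → 84
B = 117 + 0.51 × (215 − 117) = 117 + 0.51 × 98 = 166.98 → 167

(195, 84, 167)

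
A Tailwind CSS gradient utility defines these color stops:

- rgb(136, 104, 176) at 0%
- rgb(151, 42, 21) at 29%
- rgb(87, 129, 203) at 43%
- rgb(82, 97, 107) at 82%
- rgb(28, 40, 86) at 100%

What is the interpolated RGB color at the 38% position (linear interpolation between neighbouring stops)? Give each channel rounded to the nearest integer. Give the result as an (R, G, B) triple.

(110, 98, 138)

38% lies between the 29% and 43% stops, so the local fraction is t = (38 − 29)/(43 − 29) = 9/14 ≈ 0.6429.
R = 151 + 0.6429 × (87 − 151) = 109.854 → 110
G = 42 + 0.6429 × (129 − 42) = 97.932 → 98
B = 21 + 0.6429 × (203 − 21) = 138.008 → 138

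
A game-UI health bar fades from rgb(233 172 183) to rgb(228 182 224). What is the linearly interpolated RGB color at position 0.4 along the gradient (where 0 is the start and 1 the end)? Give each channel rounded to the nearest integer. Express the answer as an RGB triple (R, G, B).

(231, 176, 199)

R = 233 + 0.4 × (228 − 233) = 233 + 0.4 × -5 = 231 → 231
G = 172 + 0.4 × (182 − 172) = 172 + 0.4 × 10 = 176 → 176
B = 183 + 0.4 × (224 − 183) = 183 + 0.4 × 41 = 199.4 → 199
So the blended color is (231, 176, 199), about #e7b0c7.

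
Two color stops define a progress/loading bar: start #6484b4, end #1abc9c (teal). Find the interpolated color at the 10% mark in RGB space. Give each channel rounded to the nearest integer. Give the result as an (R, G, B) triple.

#6484b4 → (100, 132, 180); #1abc9c → (26, 188, 156).
10% corresponds to t = 0.1.
R = 100 + 0.1 × (26 − 100) = 100 + 0.1 × -74 = 92.6 → 93
G = 132 + 0.1 × (188 − 132) = 132 + 0.1 × 56 = 137.6 → 138
B = 180 + 0.1 × (156 − 180) = 180 + 0.1 × -24 = 177.6 → 178

(93, 138, 178)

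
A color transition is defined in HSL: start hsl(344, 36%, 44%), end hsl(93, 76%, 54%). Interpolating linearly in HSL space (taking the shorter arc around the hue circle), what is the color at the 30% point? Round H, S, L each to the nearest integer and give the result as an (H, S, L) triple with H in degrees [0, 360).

Hue: 93 − 344 = -251°, but |-251| > 180 so the shorter arc goes the other way: Δh = -251 + 360 = 109°.
H = 344 + 0.3 × (109) = 376.7 → 377 → 377 mod 360 = 17°
S = 36 + 0.3 × (76 − 36) = 48 → 48%
L = 44 + 0.3 × (54 − 44) = 47 → 47%

(17, 48, 47)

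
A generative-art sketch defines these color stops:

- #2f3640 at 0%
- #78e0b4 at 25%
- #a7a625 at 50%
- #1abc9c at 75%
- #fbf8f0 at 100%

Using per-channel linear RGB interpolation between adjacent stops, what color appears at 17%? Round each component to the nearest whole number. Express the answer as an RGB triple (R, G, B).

(97, 170, 143)

17% lies between the 0% and 25% stops, so the local fraction is t = (17 − 0)/(25 − 0) = 17/25 ≈ 0.68.
#2f3640 → (47, 54, 64); #78e0b4 → (120, 224, 180).
R = 47 + 0.68 × (120 − 47) = 96.64 → 97
G = 54 + 0.68 × (224 − 54) = 169.6 → 170
B = 64 + 0.68 × (180 − 64) = 142.88 → 143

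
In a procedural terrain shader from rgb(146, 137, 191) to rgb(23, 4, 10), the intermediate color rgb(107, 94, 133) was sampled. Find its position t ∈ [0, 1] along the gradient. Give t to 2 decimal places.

Invert the lerp on the B channel (largest span, 181): t = (133 − 191) / (10 − 191) = -58/-181 = 0.32044.
Check on R: (107 − 146)/(23 − 146) = 0.3171 ✓

0.32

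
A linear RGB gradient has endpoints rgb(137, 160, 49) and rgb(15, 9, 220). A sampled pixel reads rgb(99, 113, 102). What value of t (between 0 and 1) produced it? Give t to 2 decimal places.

Invert the lerp on the B channel (largest span, 171): t = (102 − 49) / (220 − 49) = 53/171 = 0.30994.
Check on R: (99 − 137)/(15 − 137) = 0.3115 ✓

0.31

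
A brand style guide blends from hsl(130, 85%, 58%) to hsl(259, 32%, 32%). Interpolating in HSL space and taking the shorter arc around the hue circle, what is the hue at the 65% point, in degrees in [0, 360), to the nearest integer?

214

Hue arc: Δh = 259 − 130 = 129° (|Δh| ≤ 180, already the shorter path).
H = 130 + 0.65 × (129) = 213.85 → 214°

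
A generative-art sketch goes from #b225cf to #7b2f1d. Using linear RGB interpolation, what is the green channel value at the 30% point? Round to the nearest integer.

G₁ = 37 (from #b225cf), G₂ = 47 (from #7b2f1d).
G = 37 + 0.3 × (47 − 37) = 40 → 40

40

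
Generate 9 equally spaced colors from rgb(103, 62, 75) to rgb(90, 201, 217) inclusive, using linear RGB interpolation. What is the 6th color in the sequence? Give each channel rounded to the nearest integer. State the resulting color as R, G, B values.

With 9 swatches and endpoints inclusive, swatch 6 sits at t = (6 − 1)/(9 − 1) = 5/8 ≈ 0.625.
R = 103 + 0.625 × (90 − 103) = 94.875 → 95
G = 62 + 0.625 × (201 − 62) = 148.875 → 149
B = 75 + 0.625 × (217 − 75) = 163.75 → 164

(95, 149, 164)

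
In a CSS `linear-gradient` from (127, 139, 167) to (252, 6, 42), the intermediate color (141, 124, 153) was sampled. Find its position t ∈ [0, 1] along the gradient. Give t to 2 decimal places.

Invert the lerp on the G channel (largest span, 133): t = (124 − 139) / (6 − 139) = -15/-133 = 0.11278.
Check on R: (141 − 127)/(252 − 127) = 0.112 ✓

0.11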